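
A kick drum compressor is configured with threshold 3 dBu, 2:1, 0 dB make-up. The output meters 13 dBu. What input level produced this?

That's 10 dB above the 3 dBu threshold.
Input overshoot = R × output overshoot = 20 dB → input = 3 + 20 = 23 dBu.

23 dBu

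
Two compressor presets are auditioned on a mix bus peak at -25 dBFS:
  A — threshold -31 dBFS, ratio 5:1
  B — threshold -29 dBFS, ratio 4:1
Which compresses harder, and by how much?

A: 6 dB over, compressed to 1.2 dB over, so 4.8 dB of GR.
B: 4 dB over, compressed to 1 dB over, so 3 dB of GR.
A reduces 1.8 dB more.

A, by 1.8 dB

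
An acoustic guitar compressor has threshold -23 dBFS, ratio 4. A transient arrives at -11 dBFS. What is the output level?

-20 dBFS

-11 dBFS sits 12 dB over threshold.
4:1 compression reduces that to 12/4 = 3 dB over.
That puts the output at -20 dBFS.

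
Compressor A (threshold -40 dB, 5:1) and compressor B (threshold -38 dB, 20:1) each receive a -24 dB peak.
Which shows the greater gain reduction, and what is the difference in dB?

B, by 0.5 dB

A: overshoot 16 dB → output overshoot 3.2 dB → GR 12.8 dB.
B: overshoot 14 dB → output overshoot 0.7 dB → GR 13.3 dB.
Difference: 0.5 dB in favour of B.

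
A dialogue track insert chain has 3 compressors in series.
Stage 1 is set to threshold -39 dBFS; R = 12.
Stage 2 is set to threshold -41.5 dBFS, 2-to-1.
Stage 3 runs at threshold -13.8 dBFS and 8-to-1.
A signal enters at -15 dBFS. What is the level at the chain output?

Stage 1: 24 dB above -39 dBFS, reduced 12:1 to 2 dB above → -37 dBFS.
Stage 2: 4.5 dB above -41.5 dBFS, reduced 2:1 to 2.25 dB above → -39.25 dBFS.
Stage 3: -39.25 dBFS ≤ -13.8 dBFS, so stage 3 doesn't engage; output -39.25 dBFS.

-39.25 dBFS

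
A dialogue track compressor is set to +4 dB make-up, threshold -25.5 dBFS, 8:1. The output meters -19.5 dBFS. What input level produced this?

Stripping the +4 dB make-up gives -23.5 dBFS at the gain stage.
The compressed level sits -23.5 − (-25.5) = 2 dB over threshold.
Input overshoot = R × output overshoot = 16 dB → input = -25.5 + 16 = -9.5 dBFS.

-9.5 dBFS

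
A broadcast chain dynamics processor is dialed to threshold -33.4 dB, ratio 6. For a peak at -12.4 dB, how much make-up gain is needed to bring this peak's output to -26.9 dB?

Overshoot 21 dB → 21/6 = 3.5 dB after compression, so the compressed level is -33.4 + 3.5 = -29.9 dB.
Make-up = target − compressed = -26.9 − (-29.9) = 3 dB.

3 dB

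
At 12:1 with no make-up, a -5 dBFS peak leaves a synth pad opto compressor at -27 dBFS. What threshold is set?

Let T be the threshold. Output overshoot = (input overshoot)/R, so -27 − T = (-5 − T)/12.
12·(-27 − T) = -5 − T → 11·T = -324 − (-5) = -319.
T = -319/11 = -29 dBFS.

-29 dBFS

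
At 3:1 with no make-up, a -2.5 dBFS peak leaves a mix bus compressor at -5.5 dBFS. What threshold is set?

-7 dBFS

Let T be the threshold. Output overshoot = (input overshoot)/R, so -5.5 − T = (-2.5 − T)/3.
3·(-5.5 − T) = -2.5 − T → 2·T = -16.5 − (-2.5) = -14.
T = -14/2 = -7 dBFS.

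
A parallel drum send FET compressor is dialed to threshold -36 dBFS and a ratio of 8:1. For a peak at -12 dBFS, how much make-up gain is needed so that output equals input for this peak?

The peak compresses to -36 + 24/8 = -33 dBFS.
To reach -12 dBFS requires -12 − (-33) = 21 dB of make-up.

21 dB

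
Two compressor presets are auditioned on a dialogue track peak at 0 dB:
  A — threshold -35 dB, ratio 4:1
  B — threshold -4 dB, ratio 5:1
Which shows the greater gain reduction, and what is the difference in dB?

A, by 23.05 dB

A: GR = 35 − 35/4 = 26.25 dB.
B: GR = 4 − 4/5 = 3.2 dB.
A reduces 23.05 dB more.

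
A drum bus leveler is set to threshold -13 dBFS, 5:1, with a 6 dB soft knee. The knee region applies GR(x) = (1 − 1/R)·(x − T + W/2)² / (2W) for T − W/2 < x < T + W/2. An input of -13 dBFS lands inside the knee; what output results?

-13.6 dBFS

x − T + W/2 = -13 − (-13) + 3 = 3.
GR = (1 − 1/5) × 3² / 12 = 0.8 × 9 / 12 = 0.6 dB.
Output = -13 − 0.6 = -13.6 dBFS.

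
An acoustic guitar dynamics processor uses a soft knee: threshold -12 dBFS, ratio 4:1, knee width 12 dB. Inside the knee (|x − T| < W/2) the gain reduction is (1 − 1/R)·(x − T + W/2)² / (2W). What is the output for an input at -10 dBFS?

x − T + W/2 = -10 − (-12) + 6 = 8.
GR = (1 − 1/4) × 8² / 24 = 0.75 × 64 / 24 = 2 dB.
Output = -10 − 2 = -12 dBFS.

-12 dBFS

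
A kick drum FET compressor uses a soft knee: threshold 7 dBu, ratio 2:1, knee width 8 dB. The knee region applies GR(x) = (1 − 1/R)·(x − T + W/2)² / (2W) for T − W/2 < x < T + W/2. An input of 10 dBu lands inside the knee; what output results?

8.46875 dBu

x − T + W/2 = 10 − 7 + 4 = 7.
GR = (1 − 1/2) × 7² / 16 = 0.5 × 49 / 16 = 1.53125 dB.
Output = 10 − 1.53125 = 8.46875 dBu.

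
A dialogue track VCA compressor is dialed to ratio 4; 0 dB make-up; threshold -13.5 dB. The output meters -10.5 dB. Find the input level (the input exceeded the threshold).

Post-compression overshoot = -10.5 − (-13.5) = 3 dB.
Before 4:1 compression the overshoot was 3 × 4 = 12 dB, so input = -13.5 + 12 = -1.5 dB.

-1.5 dB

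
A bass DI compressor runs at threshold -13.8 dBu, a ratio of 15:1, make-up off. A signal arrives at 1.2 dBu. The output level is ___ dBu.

Overshoot: 1.2 − (-13.8) = 15 dB.
At 15:1 the overshoot is divided by 15, leaving 1 dB above threshold.
So the level is -13.8 + 1 = -12.8 dBu.

-12.8 dBu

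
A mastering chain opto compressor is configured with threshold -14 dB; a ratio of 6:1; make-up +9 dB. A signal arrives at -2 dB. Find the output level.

Overshoot: -2 − (-14) = 12 dB.
6:1 compression reduces that to 12/6 = 2 dB over.
So the level is -14 + 2 = -12 dB; make-up adds 9 dB, giving -3 dB.

-3 dB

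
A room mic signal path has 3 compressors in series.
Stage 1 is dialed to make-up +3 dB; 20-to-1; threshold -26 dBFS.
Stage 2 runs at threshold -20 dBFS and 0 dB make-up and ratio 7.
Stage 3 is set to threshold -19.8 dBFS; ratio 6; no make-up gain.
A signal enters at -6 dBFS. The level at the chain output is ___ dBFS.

Stage 1: -6 dBFS is 20 dB over -26 dBFS; at 20:1 that becomes 1 dB over, giving -25 dBFS; +3 dB make-up → -22 dBFS.
Stage 2: below threshold (-22 ≤ -20); passes unchanged; output -22 dBFS.
Stage 3: -22 dBFS is at or below the -19.8 dBFS threshold — no compression; output -22 dBFS.

-22 dBFS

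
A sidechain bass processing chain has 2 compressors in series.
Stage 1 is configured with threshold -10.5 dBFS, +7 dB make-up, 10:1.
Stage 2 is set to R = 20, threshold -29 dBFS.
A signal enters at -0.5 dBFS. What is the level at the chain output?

-27.675 dBFS

Stage 1: -0.5 dBFS is 10 dB over -10.5 dBFS; at 10:1 that becomes 1 dB over, giving -9.5 dBFS; +7 dB make-up → -2.5 dBFS.
Stage 2: overshoot 26.5 dB → 26.5/20 = 1.325 dB → -27.675 dBFS.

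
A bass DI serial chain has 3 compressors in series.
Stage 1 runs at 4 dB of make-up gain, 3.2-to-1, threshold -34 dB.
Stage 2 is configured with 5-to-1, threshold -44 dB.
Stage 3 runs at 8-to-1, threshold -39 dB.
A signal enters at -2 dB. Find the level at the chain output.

-39.2 dB

Stage 1: 32 dB above -34 dB, reduced 3.2:1 to 10 dB above → -24 dB; +4 dB make-up → -20 dB.
Stage 2: overshoot 24 dB → 24/5 = 4.8 dB → -39.2 dB.
Stage 3: -39.2 dB is at or below the -39 dB threshold — no compression; output -39.2 dB.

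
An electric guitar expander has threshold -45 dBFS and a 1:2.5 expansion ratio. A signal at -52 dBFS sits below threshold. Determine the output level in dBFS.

Below threshold, a 1:2.5 expander applies gain = (2.5−1)×(T − x) of attenuation.
(2.5−1) × 7 = 10.5 dB, so output = -52 − 10.5 = -62.5 dBFS.

-62.5 dBFS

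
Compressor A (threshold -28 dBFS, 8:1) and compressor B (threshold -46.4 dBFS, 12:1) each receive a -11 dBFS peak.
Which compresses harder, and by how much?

B, by 17.575 dB

A: 17 dB over, compressed to 2.125 dB over, so 14.875 dB of GR.
B: 35.4 dB over, compressed to 2.95 dB over, so 32.45 dB of GR.
B reduces 17.575 dB more.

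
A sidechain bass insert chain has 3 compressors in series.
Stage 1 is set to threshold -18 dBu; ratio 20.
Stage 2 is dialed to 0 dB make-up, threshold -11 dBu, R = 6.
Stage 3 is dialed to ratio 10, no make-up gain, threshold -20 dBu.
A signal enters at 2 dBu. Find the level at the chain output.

-19.7 dBu

Stage 1: 2 dBu is 20 dB over -18 dBu; at 20:1 that becomes 1 dB over, giving -17 dBu.
Stage 2: below threshold (-17 ≤ -11); passes unchanged; output -17 dBu.
Stage 3: 3 dB above -20 dBu, reduced 10:1 to 0.3 dB above → -19.7 dBu.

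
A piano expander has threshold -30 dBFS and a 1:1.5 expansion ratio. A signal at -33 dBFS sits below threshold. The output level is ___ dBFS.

Below threshold, a 1:1.5 expander applies gain = (1.5−1)×(T − x) of attenuation.
(1.5−1) × 3 = 1.5 dB, so output = -33 − 1.5 = -34.5 dBFS.

-34.5 dBFS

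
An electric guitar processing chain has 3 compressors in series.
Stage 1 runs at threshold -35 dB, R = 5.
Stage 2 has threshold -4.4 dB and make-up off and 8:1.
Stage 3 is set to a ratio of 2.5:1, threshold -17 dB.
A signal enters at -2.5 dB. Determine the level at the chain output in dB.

Stage 1: 32.5 dB above -35 dB, reduced 5:1 to 6.5 dB above → -28.5 dB.
Stage 2: below threshold (-28.5 ≤ -4.4); passes unchanged; output -28.5 dB.
Stage 3: below threshold (-28.5 ≤ -17); passes unchanged; output -28.5 dB.

-28.5 dB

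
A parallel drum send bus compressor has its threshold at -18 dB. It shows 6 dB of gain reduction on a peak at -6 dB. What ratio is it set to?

Input overshoot = -6 − (-18) = 12 dB.
Output overshoot = 12 − 6 = 6 dB.
Ratio = input overshoot / output overshoot = 12 / 6 = 2.

2:1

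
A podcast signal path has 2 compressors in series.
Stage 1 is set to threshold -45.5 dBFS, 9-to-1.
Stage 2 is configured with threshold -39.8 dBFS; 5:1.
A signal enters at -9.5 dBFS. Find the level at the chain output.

Stage 1: 36 dB above -45.5 dBFS, reduced 9:1 to 4 dB above → -41.5 dBFS.
Stage 2: -41.5 dBFS ≤ -39.8 dBFS, so stage 2 doesn't engage; output -41.5 dBFS.

-41.5 dBFS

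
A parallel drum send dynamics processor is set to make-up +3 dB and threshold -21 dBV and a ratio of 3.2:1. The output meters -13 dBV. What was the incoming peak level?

-5 dBV

Remove make-up: -13 − 3 = -16 dBV.
That's 5 dB above the -21 dBV threshold.
Undo the ratio: input overshoot = 5 × 3.2 = 16 dB, giving input = -5 dBV.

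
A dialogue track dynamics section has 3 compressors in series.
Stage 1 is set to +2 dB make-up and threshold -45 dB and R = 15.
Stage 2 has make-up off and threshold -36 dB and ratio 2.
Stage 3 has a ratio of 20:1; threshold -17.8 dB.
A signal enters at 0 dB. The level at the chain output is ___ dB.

Stage 1: overshoot 45 dB → 45/15 = 3 dB → -42 dB; +2 dB make-up → -40 dB.
Stage 2: -40 dB is at or below the -36 dB threshold — no compression; output -40 dB.
Stage 3: -40 dB is at or below the -17.8 dB threshold — no compression; output -40 dB.

-40 dB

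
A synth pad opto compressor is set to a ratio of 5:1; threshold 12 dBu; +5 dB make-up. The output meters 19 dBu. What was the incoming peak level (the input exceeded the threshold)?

22 dBu

Stripping the +5 dB make-up gives 14 dBu at the gain stage.
That's 2 dB above the 12 dBu threshold.
Undo the ratio: input overshoot = 2 × 5 = 10 dB, giving input = 22 dBu.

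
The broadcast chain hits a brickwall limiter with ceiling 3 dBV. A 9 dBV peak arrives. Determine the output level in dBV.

The limiter clamps the peak to its 3 dBV ceiling.

3 dBV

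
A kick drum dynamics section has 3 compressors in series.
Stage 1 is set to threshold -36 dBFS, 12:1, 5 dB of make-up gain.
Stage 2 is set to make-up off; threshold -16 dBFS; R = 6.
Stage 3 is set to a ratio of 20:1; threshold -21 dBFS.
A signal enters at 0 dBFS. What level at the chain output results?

-28 dBFS

Stage 1: 36 dB above -36 dBFS, reduced 12:1 to 3 dB above → -33 dBFS; +5 dB make-up → -28 dBFS.
Stage 2: -28 dBFS ≤ -16 dBFS, so stage 2 doesn't engage; output -28 dBFS.
Stage 3: -28 dBFS ≤ -21 dBFS, so stage 3 doesn't engage; output -28 dBFS.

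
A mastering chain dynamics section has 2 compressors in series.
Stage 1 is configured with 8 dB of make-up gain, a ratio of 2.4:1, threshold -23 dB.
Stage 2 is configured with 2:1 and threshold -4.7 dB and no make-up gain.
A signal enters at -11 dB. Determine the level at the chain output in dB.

-10 dB

Stage 1: overshoot 12 dB → 12/2.4 = 5 dB → -18 dB; +8 dB make-up → -10 dB.
Stage 2: -10 dB ≤ -4.7 dB, so stage 2 doesn't engage; output -10 dB.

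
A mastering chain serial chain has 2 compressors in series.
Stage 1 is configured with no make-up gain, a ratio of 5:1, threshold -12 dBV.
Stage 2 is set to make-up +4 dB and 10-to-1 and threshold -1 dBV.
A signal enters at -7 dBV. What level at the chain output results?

Stage 1: overshoot 5 dB → 5/5 = 1 dB → -11 dBV.
Stage 2: -11 dBV is at or below the -1 dBV threshold — no compression; make-up brings it to -7 dBV.

-7 dBV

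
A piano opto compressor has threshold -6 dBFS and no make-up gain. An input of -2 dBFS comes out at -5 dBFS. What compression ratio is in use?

4:1

Input overshoot = -2 − (-6) = 4 dB; output overshoot = -5 − (-6) = 1 dB.
Ratio = 4 / 1 = 4.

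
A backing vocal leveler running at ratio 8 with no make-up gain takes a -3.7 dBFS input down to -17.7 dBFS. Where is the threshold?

-19.7 dBFS

Gain reduction = -3.7 − (-17.7) = 14 dB; output overshoot = GR / (R − 1) = 14 / 7 = 2 dB.
Threshold = output − output overshoot = -17.7 − 2 = -19.7 dBFS.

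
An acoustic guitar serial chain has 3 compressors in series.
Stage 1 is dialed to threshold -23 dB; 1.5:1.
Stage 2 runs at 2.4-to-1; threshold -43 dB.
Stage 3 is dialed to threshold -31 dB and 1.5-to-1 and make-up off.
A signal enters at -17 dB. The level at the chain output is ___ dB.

-33 dB

Stage 1: 6 dB above -23 dB, reduced 1.5:1 to 4 dB above → -19 dB.
Stage 2: 24 dB above -43 dB, reduced 2.4:1 to 10 dB above → -33 dB.
Stage 3: -33 dB ≤ -31 dB, so stage 3 doesn't engage; output -33 dB.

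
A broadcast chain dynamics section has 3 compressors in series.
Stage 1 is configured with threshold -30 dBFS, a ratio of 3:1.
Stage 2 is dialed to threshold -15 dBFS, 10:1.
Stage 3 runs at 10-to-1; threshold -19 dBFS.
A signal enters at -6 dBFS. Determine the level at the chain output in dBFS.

-22 dBFS

Stage 1: 24 dB above -30 dBFS, reduced 3:1 to 8 dB above → -22 dBFS.
Stage 2: below threshold (-22 ≤ -15); passes unchanged; output -22 dBFS.
Stage 3: below threshold (-22 ≤ -19); passes unchanged; output -22 dBFS.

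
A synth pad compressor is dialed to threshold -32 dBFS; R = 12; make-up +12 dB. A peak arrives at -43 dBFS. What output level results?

-31 dBFS

-43 dBFS is 11 dB below the -32 dBFS threshold, so no gain reduction is applied.
Make-up gain adds 12 dB: -43 + 12 = -31 dBFS.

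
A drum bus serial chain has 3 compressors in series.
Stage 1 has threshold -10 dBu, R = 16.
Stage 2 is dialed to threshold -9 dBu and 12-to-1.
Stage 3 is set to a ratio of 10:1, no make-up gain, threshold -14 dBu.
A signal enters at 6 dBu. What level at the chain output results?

-13.5 dBu

Stage 1: 6 dBu is 16 dB over -10 dBu; at 16:1 that becomes 1 dB over, giving -9 dBu.
Stage 2: below threshold (-9 ≤ -9); passes unchanged; output -9 dBu.
Stage 3: overshoot 5 dB → 5/10 = 0.5 dB → -13.5 dBu.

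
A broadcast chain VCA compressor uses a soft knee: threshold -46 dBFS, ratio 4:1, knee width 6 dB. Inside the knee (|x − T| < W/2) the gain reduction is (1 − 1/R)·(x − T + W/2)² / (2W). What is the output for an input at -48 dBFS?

x − T + W/2 = -48 − (-46) + 3 = 1.
GR = (1 − 1/4) × 1² / 12 = 0.75 × 1 / 12 = 0.0625 dB.
Output = -48 − 0.0625 = -48.0625 dBFS.

-48.0625 dBFS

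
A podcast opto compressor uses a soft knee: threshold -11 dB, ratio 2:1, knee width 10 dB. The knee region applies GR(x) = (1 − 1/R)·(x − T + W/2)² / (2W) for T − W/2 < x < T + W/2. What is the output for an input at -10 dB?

-10.9 dB

x − T + W/2 = -10 − (-11) + 5 = 6.
GR = (1 − 1/2) × 6² / 20 = 0.5 × 36 / 20 = 0.9 dB.
Output = -10 − 0.9 = -10.9 dB.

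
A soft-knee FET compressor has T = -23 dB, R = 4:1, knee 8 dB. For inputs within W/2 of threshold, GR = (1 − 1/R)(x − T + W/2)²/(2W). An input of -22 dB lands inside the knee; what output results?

-23.171875 dB

x − T + W/2 = -22 − (-23) + 4 = 5.
GR = (1 − 1/4) × 5² / 16 = 0.75 × 25 / 16 = 1.171875 dB.
Output = -22 − 1.171875 = -23.171875 dB.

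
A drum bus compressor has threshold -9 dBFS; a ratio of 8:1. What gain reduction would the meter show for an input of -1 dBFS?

7 dB

Overshoot = -1 − (-9) = 8 dB.
After 8:1 compression the overshoot becomes 8/8 = 1 dB.
So the signal is attenuated by 8 − 1 = 7 dB.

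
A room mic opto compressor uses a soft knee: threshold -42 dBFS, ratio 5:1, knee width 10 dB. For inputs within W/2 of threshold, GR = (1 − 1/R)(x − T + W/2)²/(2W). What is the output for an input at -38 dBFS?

-41.24 dBFS

x − T + W/2 = -38 − (-42) + 5 = 9.
GR = (1 − 1/5) × 9² / 20 = 0.8 × 81 / 20 = 3.24 dB.
Output = -38 − 3.24 = -41.24 dBFS.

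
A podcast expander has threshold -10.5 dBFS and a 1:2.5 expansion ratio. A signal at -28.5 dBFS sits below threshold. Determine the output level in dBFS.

Below threshold, a 1:2.5 expander applies gain = (2.5−1)×(T − x) of attenuation.
(2.5−1) × 18 = 27 dB, so output = -28.5 − 27 = -55.5 dBFS.

-55.5 dBFS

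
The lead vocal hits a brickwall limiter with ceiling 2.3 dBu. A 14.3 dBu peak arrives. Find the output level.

2.3 dBu

At ∞:1, everything above 2.3 dBu is held at the ceiling.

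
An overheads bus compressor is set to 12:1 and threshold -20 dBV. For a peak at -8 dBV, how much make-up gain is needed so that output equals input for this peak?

11 dB

Without make-up, output = threshold + overshoot/12 = -20 + 1 = -19 dBV.
Gap to target: 11 dB.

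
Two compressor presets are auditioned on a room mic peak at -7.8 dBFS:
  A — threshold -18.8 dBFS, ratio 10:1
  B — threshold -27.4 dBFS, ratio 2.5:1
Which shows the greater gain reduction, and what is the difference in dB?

A: 11 dB over, compressed to 1.1 dB over, so 9.9 dB of GR.
B: 19.6 dB over, compressed to 7.84 dB over, so 11.76 dB of GR.
B reduces 1.86 dB more.

B, by 1.86 dB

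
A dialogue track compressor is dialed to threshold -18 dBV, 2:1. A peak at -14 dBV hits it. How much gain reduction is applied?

Overshoot = -14 − (-18) = 4 dB.
At 2:1, output sits 4/2 = 2 dB above threshold.
So the signal is attenuated by 4 − 2 = 2 dB.

2 dB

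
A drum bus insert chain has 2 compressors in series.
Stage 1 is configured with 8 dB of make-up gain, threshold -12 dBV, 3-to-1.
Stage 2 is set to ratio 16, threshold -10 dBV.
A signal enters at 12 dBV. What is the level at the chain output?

-9.125 dBV

Stage 1: 12 dBV is 24 dB over -12 dBV; at 3:1 that becomes 8 dB over, giving -4 dBV; +8 dB make-up → 4 dBV.
Stage 2: overshoot 14 dB → 14/16 = 0.875 dB → -9.125 dBV.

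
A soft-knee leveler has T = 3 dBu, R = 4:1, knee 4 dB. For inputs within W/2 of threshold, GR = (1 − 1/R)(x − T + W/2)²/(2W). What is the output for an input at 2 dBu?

x − T + W/2 = 2 − 3 + 2 = 1.
GR = (1 − 1/4) × 1² / 8 = 0.75 × 1 / 8 = 0.09375 dB.
Output = 2 − 0.09375 = 1.90625 dBu.

1.90625 dBu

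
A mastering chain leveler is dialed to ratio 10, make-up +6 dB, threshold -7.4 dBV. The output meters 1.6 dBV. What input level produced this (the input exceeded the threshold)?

22.6 dBV

Remove make-up: 1.6 − 6 = -4.4 dBV.
That's 3 dB above the -7.4 dBV threshold.
Before 10:1 compression the overshoot was 3 × 10 = 30 dB, so input = -7.4 + 30 = 22.6 dBV.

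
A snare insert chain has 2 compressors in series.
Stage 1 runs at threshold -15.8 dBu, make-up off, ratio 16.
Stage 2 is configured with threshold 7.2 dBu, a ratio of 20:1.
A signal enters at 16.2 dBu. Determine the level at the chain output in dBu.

Stage 1: 16.2 dBu is 32 dB over -15.8 dBu; at 16:1 that becomes 2 dB over, giving -13.8 dBu.
Stage 2: below threshold (-13.8 ≤ 7.2); passes unchanged; output -13.8 dBu.

-13.8 dBu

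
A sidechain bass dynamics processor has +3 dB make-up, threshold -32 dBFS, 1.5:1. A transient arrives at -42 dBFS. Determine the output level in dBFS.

-42 dBFS is 10 dB below the -32 dBFS threshold, so no gain reduction is applied.
Make-up gain adds 3 dB: -42 + 3 = -39 dBFS.

-39 dBFS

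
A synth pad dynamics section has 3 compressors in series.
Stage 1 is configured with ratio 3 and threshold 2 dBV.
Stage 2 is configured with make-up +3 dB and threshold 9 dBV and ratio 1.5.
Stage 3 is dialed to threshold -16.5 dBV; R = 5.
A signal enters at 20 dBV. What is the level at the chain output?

Stage 1: overshoot 18 dB → 18/3 = 6 dB → 8 dBV.
Stage 2: 8 dBV ≤ 9 dBV, so stage 2 doesn't engage; make-up brings it to 11 dBV.
Stage 3: overshoot 27.5 dB → 27.5/5 = 5.5 dB → -11 dBV.

-11 dBV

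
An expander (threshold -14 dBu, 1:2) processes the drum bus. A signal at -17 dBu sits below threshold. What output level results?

The input is 3 dB below the -14 dBu threshold.
A 1:2 expander multiplies undershoot by 2: 3 × 2 = 6 dB below threshold.
Output = -14 − 6 = -20 dBu.

-20 dBu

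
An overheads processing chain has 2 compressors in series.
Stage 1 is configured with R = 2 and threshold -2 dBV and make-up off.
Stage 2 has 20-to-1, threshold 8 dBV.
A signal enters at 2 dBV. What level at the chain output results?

Stage 1: 4 dB above -2 dBV, reduced 2:1 to 2 dB above → 0 dBV.
Stage 2: 0 dBV ≤ 8 dBV, so stage 2 doesn't engage; output 0 dBV.

0 dBV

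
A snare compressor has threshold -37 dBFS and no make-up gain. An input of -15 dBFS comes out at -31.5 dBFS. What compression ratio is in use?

Input overshoot = -15 − (-37) = 22 dB; output overshoot = -31.5 − (-37) = 5.5 dB.
Ratio = 22 / 5.5 = 4.

4:1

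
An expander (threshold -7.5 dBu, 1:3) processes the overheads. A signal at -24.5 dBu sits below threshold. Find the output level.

-58.5 dBu

The input is 17 dB below the -7.5 dBu threshold.
A 1:3 expander multiplies undershoot by 3: 17 × 3 = 51 dB below threshold.
Output = -7.5 − 51 = -58.5 dBu.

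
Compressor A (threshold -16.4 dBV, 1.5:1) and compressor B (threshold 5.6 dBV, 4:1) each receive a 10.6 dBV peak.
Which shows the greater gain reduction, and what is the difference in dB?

A, by 5.25 dB

A: GR = 27 − 27/1.5 = 9 dB.
B: GR = 5 − 5/4 = 3.75 dB.
A reduces 5.25 dB more.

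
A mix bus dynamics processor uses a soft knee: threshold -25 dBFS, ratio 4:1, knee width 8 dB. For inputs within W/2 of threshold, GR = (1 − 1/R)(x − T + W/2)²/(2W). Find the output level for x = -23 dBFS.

x − T + W/2 = -23 − (-25) + 4 = 6.
GR = (1 − 1/4) × 6² / 16 = 0.75 × 36 / 16 = 1.6875 dB.
Output = -23 − 1.6875 = -24.6875 dBFS.

-24.6875 dBFS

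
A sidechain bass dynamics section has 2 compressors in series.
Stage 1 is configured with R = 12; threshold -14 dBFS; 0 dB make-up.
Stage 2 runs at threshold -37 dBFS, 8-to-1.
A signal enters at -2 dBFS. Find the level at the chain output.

Stage 1: 12 dB above -14 dBFS, reduced 12:1 to 1 dB above → -13 dBFS.
Stage 2: overshoot 24 dB → 24/8 = 3 dB → -34 dBFS.

-34 dBFS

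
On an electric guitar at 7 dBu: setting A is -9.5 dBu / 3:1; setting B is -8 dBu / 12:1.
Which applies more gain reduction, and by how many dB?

A: overshoot 16.5 dB → output overshoot 5.5 dB → GR 11 dB.
B: overshoot 15 dB → output overshoot 1.25 dB → GR 13.75 dB.
B reduces 2.75 dB more.

B, by 2.75 dB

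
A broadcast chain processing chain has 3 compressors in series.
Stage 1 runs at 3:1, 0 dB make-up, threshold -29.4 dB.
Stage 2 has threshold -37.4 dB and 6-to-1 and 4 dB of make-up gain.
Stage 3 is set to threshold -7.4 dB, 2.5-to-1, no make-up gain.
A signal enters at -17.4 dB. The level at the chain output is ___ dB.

-31.4 dB

Stage 1: 12 dB above -29.4 dB, reduced 3:1 to 4 dB above → -25.4 dB.
Stage 2: overshoot 12 dB → 12/6 = 2 dB → -35.4 dB; +4 dB make-up → -31.4 dB.
Stage 3: -31.4 dB ≤ -7.4 dB, so stage 3 doesn't engage; output -31.4 dB.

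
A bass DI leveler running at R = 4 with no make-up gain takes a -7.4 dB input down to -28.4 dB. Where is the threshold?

Let T be the threshold. Output overshoot = (input overshoot)/R, so -28.4 − T = (-7.4 − T)/4.
4·(-28.4 − T) = -7.4 − T → 3·T = -113.6 − (-7.4) = -106.2.
T = -106.2/3 = -35.4 dB.

-35.4 dB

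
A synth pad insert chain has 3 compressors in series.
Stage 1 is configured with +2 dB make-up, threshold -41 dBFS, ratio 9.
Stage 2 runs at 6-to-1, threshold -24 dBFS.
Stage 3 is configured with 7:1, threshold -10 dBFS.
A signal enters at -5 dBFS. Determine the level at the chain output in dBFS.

Stage 1: 36 dB above -41 dBFS, reduced 9:1 to 4 dB above → -37 dBFS; +2 dB make-up → -35 dBFS.
Stage 2: below threshold (-35 ≤ -24); passes unchanged; output -35 dBFS.
Stage 3: below threshold (-35 ≤ -10); passes unchanged; output -35 dBFS.

-35 dBFS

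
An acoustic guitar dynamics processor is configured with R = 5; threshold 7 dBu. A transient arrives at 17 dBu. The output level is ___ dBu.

9 dBu

Overshoot: 17 − 7 = 10 dB.
5:1 compression reduces that to 10/5 = 2 dB over.
That puts the output at 9 dBu.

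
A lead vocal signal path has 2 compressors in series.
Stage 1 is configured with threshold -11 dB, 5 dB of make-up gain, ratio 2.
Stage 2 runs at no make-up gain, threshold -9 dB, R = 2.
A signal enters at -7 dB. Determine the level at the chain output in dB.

-6.5 dB

Stage 1: -7 dB is 4 dB over -11 dB; at 2:1 that becomes 2 dB over, giving -9 dB; +5 dB make-up → -4 dB.
Stage 2: -4 dB is 5 dB over -9 dB; at 2:1 that becomes 2.5 dB over, giving -6.5 dB.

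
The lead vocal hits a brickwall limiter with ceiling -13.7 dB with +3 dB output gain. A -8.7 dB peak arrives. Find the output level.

A brickwall limiter is an ∞:1 compressor: any input above the ceiling is clamped to -13.7 dB.
Output gain then adds 3 dB: -13.7 + 3 = -10.7 dB.

-10.7 dB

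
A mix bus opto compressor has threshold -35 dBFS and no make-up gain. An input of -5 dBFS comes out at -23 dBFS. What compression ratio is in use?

Input overshoot = -5 − (-35) = 30 dB; output overshoot = -23 − (-35) = 12 dB.
Ratio = 30 / 12 = 2.5.

2.5:1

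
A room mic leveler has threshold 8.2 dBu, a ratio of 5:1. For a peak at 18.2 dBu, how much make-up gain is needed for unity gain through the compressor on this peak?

Overshoot 10 dB → 10/5 = 2 dB after compression, so the compressed level is 8.2 + 2 = 10.2 dBu.
Make-up = target − compressed = 18.2 − 10.2 = 8 dB.

8 dB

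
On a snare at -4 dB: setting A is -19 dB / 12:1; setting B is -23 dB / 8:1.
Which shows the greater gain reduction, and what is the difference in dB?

A: 15 dB over, compressed to 1.25 dB over, so 13.75 dB of GR.
B: 19 dB over, compressed to 2.375 dB over, so 16.625 dB of GR.
Difference: 2.875 dB in favour of B.

B, by 2.875 dB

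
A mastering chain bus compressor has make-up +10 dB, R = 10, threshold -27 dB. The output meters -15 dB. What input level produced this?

-7 dB

Stripping the +10 dB make-up gives -25 dB at the gain stage.
Post-compression overshoot = -25 − (-27) = 2 dB.
Before 10:1 compression the overshoot was 2 × 10 = 20 dB, so input = -27 + 20 = -7 dB.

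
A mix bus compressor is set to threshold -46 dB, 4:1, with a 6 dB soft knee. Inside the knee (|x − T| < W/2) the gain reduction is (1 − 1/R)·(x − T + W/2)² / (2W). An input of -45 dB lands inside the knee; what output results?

x − T + W/2 = -45 − (-46) + 3 = 4.
GR = (1 − 1/4) × 4² / 12 = 0.75 × 16 / 12 = 1 dB.
Output = -45 − 1 = -46 dB.

-46 dB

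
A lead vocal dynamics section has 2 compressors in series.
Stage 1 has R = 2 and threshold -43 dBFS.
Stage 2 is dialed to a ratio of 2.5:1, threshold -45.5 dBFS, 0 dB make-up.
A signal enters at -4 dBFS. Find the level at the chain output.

Stage 1: 39 dB above -43 dBFS, reduced 2:1 to 19.5 dB above → -23.5 dBFS.
Stage 2: 22 dB above -45.5 dBFS, reduced 2.5:1 to 8.8 dB above → -36.7 dBFS.

-36.7 dBFS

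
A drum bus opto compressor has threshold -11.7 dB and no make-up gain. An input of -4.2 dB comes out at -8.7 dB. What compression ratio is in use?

Input overshoot = -4.2 − (-11.7) = 7.5 dB; output overshoot = -8.7 − (-11.7) = 3 dB.
Ratio = 7.5 / 3 = 2.5.

2.5:1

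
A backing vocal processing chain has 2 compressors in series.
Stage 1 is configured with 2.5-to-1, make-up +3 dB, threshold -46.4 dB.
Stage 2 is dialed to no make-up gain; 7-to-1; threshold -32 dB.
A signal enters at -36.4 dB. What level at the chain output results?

-39.4 dB

Stage 1: overshoot 10 dB → 10/2.5 = 4 dB → -42.4 dB; +3 dB make-up → -39.4 dB.
Stage 2: -39.4 dB is at or below the -32 dB threshold — no compression; output -39.4 dB.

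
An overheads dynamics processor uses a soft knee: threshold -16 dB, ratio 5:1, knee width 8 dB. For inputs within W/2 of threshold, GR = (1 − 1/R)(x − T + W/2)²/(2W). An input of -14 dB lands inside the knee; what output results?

x − T + W/2 = -14 − (-16) + 4 = 6.
GR = (1 − 1/5) × 6² / 16 = 0.8 × 36 / 16 = 1.8 dB.
Output = -14 − 1.8 = -15.8 dB.

-15.8 dB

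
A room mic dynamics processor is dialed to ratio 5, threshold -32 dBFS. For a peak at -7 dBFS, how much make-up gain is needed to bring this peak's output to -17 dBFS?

10 dB

Without make-up, output = threshold + overshoot/5 = -32 + 5 = -27 dBFS.
Gap to target: 10 dB.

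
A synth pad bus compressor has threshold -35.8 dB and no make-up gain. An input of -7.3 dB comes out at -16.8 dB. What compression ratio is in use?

Input overshoot = -7.3 − (-35.8) = 28.5 dB; output overshoot = -16.8 − (-35.8) = 19 dB.
Ratio = 28.5 / 19 = 1.5.

1.5:1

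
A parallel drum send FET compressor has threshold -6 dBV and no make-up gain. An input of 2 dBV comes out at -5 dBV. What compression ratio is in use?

Input overshoot = 2 − (-6) = 8 dB; output overshoot = -5 − (-6) = 1 dB.
Ratio = 8 / 1 = 8.

8:1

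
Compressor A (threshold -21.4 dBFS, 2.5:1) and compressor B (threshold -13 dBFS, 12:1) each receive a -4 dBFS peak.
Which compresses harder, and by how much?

A, by 2.19 dB

A: 17.4 dB over, compressed to 6.96 dB over, so 10.44 dB of GR.
B: 9 dB over, compressed to 0.75 dB over, so 8.25 dB of GR.
A applies 2.19 dB more gain reduction.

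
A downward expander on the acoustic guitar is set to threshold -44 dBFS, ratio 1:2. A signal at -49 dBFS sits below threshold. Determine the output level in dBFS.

Below threshold, a 1:2 expander applies gain = (2−1)×(T − x) of attenuation.
(2−1) × 5 = 5 dB, so output = -49 − 5 = -54 dBFS.

-54 dBFS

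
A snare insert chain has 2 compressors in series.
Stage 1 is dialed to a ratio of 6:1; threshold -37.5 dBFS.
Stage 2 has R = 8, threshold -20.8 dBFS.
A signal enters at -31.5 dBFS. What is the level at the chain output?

-36.5 dBFS

Stage 1: 6 dB above -37.5 dBFS, reduced 6:1 to 1 dB above → -36.5 dBFS.
Stage 2: -36.5 dBFS ≤ -20.8 dBFS, so stage 2 doesn't engage; output -36.5 dBFS.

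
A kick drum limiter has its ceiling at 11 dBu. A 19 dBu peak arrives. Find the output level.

The limiter clamps the peak to its 11 dBu ceiling.

11 dBu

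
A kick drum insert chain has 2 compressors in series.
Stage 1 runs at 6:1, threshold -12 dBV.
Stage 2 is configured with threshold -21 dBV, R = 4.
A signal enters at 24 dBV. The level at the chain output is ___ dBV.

Stage 1: 24 dBV is 36 dB over -12 dBV; at 6:1 that becomes 6 dB over, giving -6 dBV.
Stage 2: -6 dBV is 15 dB over -21 dBV; at 4:1 that becomes 3.75 dB over, giving -17.25 dBV.

-17.25 dBV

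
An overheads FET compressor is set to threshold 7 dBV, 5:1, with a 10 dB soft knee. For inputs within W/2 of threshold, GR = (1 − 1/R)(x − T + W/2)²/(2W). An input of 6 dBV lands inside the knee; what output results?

x − T + W/2 = 6 − 7 + 5 = 4.
GR = (1 − 1/5) × 4² / 20 = 0.8 × 16 / 20 = 0.64 dB.
Output = 6 − 0.64 = 5.36 dBV.

5.36 dBV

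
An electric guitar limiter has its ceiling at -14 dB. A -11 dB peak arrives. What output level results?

At ∞:1, everything above -14 dB is held at the ceiling.

-14 dB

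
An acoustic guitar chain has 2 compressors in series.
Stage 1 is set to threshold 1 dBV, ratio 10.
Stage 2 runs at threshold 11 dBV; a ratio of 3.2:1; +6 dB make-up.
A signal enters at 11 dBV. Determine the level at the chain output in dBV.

Stage 1: overshoot 10 dB → 10/10 = 1 dB → 2 dBV.
Stage 2: 2 dBV ≤ 11 dBV, so stage 2 doesn't engage; make-up brings it to 8 dBV.

8 dBV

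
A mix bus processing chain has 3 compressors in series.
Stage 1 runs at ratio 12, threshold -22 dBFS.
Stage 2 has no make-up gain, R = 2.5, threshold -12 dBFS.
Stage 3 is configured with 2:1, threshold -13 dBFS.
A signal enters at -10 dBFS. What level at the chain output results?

Stage 1: overshoot 12 dB → 12/12 = 1 dB → -21 dBFS.
Stage 2: -21 dBFS ≤ -12 dBFS, so stage 2 doesn't engage; output -21 dBFS.
Stage 3: -21 dBFS is at or below the -13 dBFS threshold — no compression; output -21 dBFS.

-21 dBFS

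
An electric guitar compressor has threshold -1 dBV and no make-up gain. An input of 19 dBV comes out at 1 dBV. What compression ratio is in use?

Input overshoot = 19 − (-1) = 20 dB; output overshoot = 1 − (-1) = 2 dB.
Ratio = 20 / 2 = 10.

10:1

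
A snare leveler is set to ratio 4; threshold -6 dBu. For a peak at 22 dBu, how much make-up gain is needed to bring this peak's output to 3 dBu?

Overshoot 28 dB → 28/4 = 7 dB after compression, so the compressed level is -6 + 7 = 1 dBu.
Make-up = target − compressed = 3 − 1 = 2 dB.

2 dB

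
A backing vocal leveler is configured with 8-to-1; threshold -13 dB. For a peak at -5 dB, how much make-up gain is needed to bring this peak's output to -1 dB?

Overshoot 8 dB → 8/8 = 1 dB after compression, so the compressed level is -13 + 1 = -12 dB.
Make-up = target − compressed = -1 − (-12) = 11 dB.

11 dB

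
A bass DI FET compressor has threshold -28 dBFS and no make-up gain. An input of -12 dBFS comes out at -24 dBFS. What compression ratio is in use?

Input overshoot = -12 − (-28) = 16 dB; output overshoot = -24 − (-28) = 4 dB.
Ratio = 16 / 4 = 4.

4:1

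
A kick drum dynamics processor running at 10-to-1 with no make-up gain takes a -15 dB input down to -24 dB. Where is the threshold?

Gain reduction = -15 − (-24) = 9 dB; output overshoot = GR / (R − 1) = 9 / 9 = 1 dB.
Threshold = output − output overshoot = -24 − 1 = -25 dB.

-25 dB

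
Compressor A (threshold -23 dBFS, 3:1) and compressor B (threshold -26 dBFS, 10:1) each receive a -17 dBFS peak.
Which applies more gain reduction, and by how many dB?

A: 6 dB over, compressed to 2 dB over, so 4 dB of GR.
B: 9 dB over, compressed to 0.9 dB over, so 8.1 dB of GR.
B reduces 4.1 dB more.

B, by 4.1 dB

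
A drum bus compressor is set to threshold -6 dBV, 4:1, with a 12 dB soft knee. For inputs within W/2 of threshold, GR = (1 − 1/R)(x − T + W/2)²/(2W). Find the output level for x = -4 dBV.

-6 dBV

x − T + W/2 = -4 − (-6) + 6 = 8.
GR = (1 − 1/4) × 8² / 24 = 0.75 × 64 / 24 = 2 dB.
Output = -4 − 2 = -6 dBV.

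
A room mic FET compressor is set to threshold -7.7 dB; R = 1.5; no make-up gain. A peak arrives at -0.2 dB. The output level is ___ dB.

Overshoot: -0.2 − (-7.7) = 7.5 dB.
At 1.5:1 the overshoot is divided by 1.5, leaving 5 dB above threshold.
So the level is -7.7 + 5 = -2.7 dB.

-2.7 dB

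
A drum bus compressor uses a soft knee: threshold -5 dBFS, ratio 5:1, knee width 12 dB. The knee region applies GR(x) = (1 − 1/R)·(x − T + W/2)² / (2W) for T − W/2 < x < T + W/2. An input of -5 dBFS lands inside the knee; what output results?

-6.2 dBFS

x − T + W/2 = -5 − (-5) + 6 = 6.
GR = (1 − 1/5) × 6² / 24 = 0.8 × 36 / 24 = 1.2 dB.
Output = -5 − 1.2 = -6.2 dBFS.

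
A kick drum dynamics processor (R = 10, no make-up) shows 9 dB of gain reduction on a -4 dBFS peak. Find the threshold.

Gain reduction = -4 − (-13) = 9 dB; output overshoot = GR / (R − 1) = 9 / 9 = 1 dB.
Threshold = output − output overshoot = -13 − 1 = -14 dBFS.

-14 dBFS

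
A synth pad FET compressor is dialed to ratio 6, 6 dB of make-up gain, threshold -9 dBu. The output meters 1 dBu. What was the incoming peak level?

Before make-up, the level was 1 − 6 = -5 dBu.
That's 4 dB above the -9 dBu threshold.
Before 6:1 compression the overshoot was 4 × 6 = 24 dB, so input = -9 + 24 = 15 dBu.

15 dBu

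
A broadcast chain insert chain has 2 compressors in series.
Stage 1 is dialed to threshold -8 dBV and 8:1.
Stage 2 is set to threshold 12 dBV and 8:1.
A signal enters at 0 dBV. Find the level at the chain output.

-7 dBV

Stage 1: 8 dB above -8 dBV, reduced 8:1 to 1 dB above → -7 dBV.
Stage 2: -7 dBV is at or below the 12 dBV threshold — no compression; output -7 dBV.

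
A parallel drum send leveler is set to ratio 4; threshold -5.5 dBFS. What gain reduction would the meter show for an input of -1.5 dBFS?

The signal is 4 dB above threshold.
After 4:1 compression the overshoot becomes 4/4 = 1 dB.
Gain reduction = 4 − 1 = 3 dB.

3 dB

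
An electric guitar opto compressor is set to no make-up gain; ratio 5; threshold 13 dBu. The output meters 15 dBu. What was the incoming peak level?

That's 2 dB above the 13 dBu threshold.
Undo the ratio: input overshoot = 2 × 5 = 10 dB, giving input = 23 dBu.

23 dBu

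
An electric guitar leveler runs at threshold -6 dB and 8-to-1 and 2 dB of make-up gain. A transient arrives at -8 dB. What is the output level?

-8 dB is 2 dB below the -6 dB threshold, so no gain reduction is applied.
Make-up gain adds 2 dB: -8 + 2 = -6 dB.

-6 dB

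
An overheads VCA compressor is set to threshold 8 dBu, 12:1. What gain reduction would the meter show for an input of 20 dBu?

11 dB

20 dBu exceeds the threshold by 12 dB.
After 12:1 compression the overshoot becomes 12/12 = 1 dB.
Gain reduction = 12 − 1 = 11 dB.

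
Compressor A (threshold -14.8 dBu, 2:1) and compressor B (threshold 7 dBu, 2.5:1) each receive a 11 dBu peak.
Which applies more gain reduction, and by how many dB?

A: overshoot 25.8 dB → output overshoot 12.9 dB → GR 12.9 dB.
B: overshoot 4 dB → output overshoot 1.6 dB → GR 2.4 dB.
A applies 10.5 dB more gain reduction.

A, by 10.5 dB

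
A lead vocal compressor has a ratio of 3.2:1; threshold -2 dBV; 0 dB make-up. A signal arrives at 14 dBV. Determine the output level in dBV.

The input is 16 dB above the -2 dBV threshold.
3.2:1 compression reduces that to 16/3.2 = 5 dB over.
That puts the output at 3 dBV.

3 dBV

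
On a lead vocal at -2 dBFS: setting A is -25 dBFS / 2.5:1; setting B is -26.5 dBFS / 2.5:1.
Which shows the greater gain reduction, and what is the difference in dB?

B, by 0.9 dB

A: GR = 23 − 23/2.5 = 13.8 dB.
B: GR = 24.5 − 24.5/2.5 = 14.7 dB.
B reduces 0.9 dB more.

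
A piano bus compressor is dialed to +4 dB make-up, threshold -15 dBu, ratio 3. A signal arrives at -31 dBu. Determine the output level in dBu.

-31 dBu is 16 dB below the -15 dBu threshold, so no gain reduction is applied.
Make-up gain adds 4 dB: -31 + 4 = -27 dBu.

-27 dBu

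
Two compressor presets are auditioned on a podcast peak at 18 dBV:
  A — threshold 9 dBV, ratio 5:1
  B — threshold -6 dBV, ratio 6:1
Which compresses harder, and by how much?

B, by 12.8 dB

A: overshoot 9 dB → output overshoot 1.8 dB → GR 7.2 dB.
B: overshoot 24 dB → output overshoot 4 dB → GR 20 dB.
Difference: 12.8 dB in favour of B.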